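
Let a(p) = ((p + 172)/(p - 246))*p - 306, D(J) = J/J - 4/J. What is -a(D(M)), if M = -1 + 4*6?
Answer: 39762807/129697 ≈ 306.58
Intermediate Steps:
M = 23 (M = -1 + 24 = 23)
D(J) = 1 - 4/J
a(p) = -306 + p*(172 + p)/(-246 + p) (a(p) = ((172 + p)/(-246 + p))*p - 306 = p*(172 + p)/(-246 + p) - 306 = -306 + p*(172 + p)/(-246 + p))
-a(D(M)) = -(75276 + ((-4 + 23)/23)**2 - 134*(-4 + 23)/23)/(-246 + (-4 + 23)/23) = -(75276 + ((1/23)*19)**2 - 134*19/23)/(-246 + (1/23)*19) = -(75276 + (19/23)**2 - 134*19/23)/(-246 + 19/23) = -(75276 + 361/529 - 2546/23)/(-5639/23) = -(-23)*39762807/(5639*529) = -1*(-39762807/129697) = 39762807/129697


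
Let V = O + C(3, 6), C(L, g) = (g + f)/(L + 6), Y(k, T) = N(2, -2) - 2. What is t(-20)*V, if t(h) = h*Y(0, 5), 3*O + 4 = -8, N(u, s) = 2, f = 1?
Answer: 0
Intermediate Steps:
Y(k, T) = 0 (Y(k, T) = 2 - 2 = 0)
C(L, g) = (1 + g)/(6 + L) (C(L, g) = (g + 1)/(L + 6) = (1 + g)/(6 + L))
O = -4 (O = -4/3 + (⅓)*(-8) = -4/3 - 8/3 = -4)
V = -29/9 (V = -4 + (1 + 6)/(6 + 3) = -4 + 7/9 = -29/9 ≈ -3.2222)
t(h) = 0 (t(h) = h*0 = 0)
t(-20)*V = 0*(-29/9) = 0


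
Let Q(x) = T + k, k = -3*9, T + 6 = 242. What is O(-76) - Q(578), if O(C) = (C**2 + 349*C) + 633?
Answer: -20324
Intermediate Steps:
T = 236 (T = -6 + 242 = 236)
k = -27
O(C) = 633 + C**2 + 349*C
Q(x) = 209 (Q(x) = 236 - 27 = 209)
O(-76) - Q(578) = (633 + (-76)**2 + 349*(-76)) - 1*209 = (633 + 5776 - 26524) - 209 = -20115 - 209 = -20324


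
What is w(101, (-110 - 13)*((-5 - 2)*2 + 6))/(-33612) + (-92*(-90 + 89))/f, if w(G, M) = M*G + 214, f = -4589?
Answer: -230073763/77122734 ≈ -2.9832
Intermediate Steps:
w(G, M) = 214 + G*M (w(G, M) = G*M + 214 = 214 + G*M)
w(101, (-110 - 13)*((-5 - 2)*2 + 6))/(-33612) + (-92*(-90 + 89))/f = (214 + 101*((-110 - 13)*((-5 - 2)*2 + 6)))/(-33612) - 92*(-90 + 89)/(-4589) = (214 + 101*(-123*(-7*2 + 6)))*(-1/33612) - 92*(-1)*(-1/4589) = (214 + 101*(-123*(-14 + 6)))*(-1/33612) + 92*(-1/4589) = (214 + 101*(-123*(-8)))*(-1/33612) - 92/4589 = (214 + 101*984)*(-1/33612) - 92/4589 = (214 + 99384)*(-1/33612) - 92/4589 = 99598*(-1/33612) - 92/4589 = -49799/16806 - 92/4589 = -230073763/77122734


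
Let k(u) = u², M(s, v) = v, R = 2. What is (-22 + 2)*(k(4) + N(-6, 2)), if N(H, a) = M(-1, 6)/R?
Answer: -380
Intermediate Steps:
N(H, a) = 3 (N(H, a) = 6/2 = 6*(½) = 3)
(-22 + 2)*(k(4) + N(-6, 2)) = (-22 + 2)*(4² + 3) = -20*(16 + 3) = -20*19 = -380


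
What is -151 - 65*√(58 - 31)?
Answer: -151 - 195*√3 ≈ -488.75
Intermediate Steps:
-151 - 65*√(58 - 31) = -151 - 195*√3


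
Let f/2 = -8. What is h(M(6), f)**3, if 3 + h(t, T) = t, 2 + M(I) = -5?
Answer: -1000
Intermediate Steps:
f = -16 (f = 2*(-8) = -16)
M(I) = -7 (M(I) = -2 - 5 = -7)
h(t, T) = -3 + t
h(M(6), f)**3 = (-3 - 7)**3 = (-10)**3 = -1000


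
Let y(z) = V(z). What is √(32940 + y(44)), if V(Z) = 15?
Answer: 13*√195 ≈ 181.54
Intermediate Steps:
y(z) = 15
√(32940 + y(44)) = √(32940 + 15) = √32955 = 13*√195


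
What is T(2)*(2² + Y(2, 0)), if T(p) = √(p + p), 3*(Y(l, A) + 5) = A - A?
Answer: -2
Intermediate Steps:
Y(l, A) = -5 (Y(l, A) = -5 + (A - A)/3 = -5 + (⅓)*0 = -5 + 0 = -5)
T(p) = √2*√p (T(p) = √(2*p) = √2*√p)
T(2)*(2² + Y(2, 0)) = (√2*√2)*(2² - 5) = 2*(4 - 5) = 2*(-1) = -2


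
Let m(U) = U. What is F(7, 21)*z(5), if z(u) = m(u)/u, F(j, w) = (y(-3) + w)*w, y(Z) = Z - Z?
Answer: 441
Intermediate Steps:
y(Z) = 0
F(j, w) = w² (F(j, w) = (0 + w)*w = w*w = w²)
z(u) = 1 (z(u) = u/u = 1)
F(7, 21)*z(5) = 21²*1 = 441*1 = 441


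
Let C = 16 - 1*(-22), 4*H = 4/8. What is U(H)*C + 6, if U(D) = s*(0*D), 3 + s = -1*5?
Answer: 6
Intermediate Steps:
s = -8 (s = -3 - 1*5 = -3 - 5 = -8)
H = 1/8 (H = (4/8)/4 = (4*(1/8))/4 = (1/4)*(1/2) = 1/8 ≈ 0.12500)
C = 38 (C = 16 + 22 = 38)
U(D) = 0 (U(D) = -0*D = -8*0 = 0)
U(H)*C + 6 = 0*38 + 6 = 0 + 6 = 6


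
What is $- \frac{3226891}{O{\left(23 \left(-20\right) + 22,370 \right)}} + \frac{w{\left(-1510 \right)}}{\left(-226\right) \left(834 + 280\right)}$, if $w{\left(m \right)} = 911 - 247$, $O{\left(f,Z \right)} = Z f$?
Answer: $\frac{203076844471}{10200218460} \approx 19.909$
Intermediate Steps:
$w{\left(m \right)} = 664$ ($w{\left(m \right)} = 911 - 247 = 664$)
$- \frac{3226891}{O{\left(23 \left(-20\right) + 22,370 \right)}} + \frac{w{\left(-1510 \right)}}{\left(-226\right) \left(834 + 280\right)} = - \frac{3226891}{370 \left(23 \left(-20\right) + 22\right)} + \frac{664}{\left(-226\right) \left(834 + 280\right)} = - \frac{3226891}{370 \left(-460 + 22\right)} + \frac{664}{\left(-226\right) 1114} = - \frac{3226891}{370 \left(-438\right)} + \frac{664}{-251764} = - \frac{3226891}{-162060} + 664 \left(- \frac{1}{251764}\right) = \left(-3226891\right) \left(- \frac{1}{162060}\right) - \frac{166}{62941} = \frac{3226891}{162060} - \frac{166}{62941} = \frac{203076844471}{10200218460}$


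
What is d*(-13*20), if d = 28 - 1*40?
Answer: 3120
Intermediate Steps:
d = -12 (d = 28 - 40 = -12)
d*(-13*20) = -(-156)*20 = -12*(-260) = 3120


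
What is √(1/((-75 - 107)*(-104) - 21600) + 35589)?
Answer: √15880665769/668 ≈ 188.65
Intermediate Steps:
√(1/((-75 - 107)*(-104) - 21600) + 35589) = √(1/(-182*(-104) - 21600) + 35589) = √(1/(18928 - 21600) + 35589) = √(1/(-2672) + 35589) = √(-1/2672 + 35589) = √(95093807/2672) = √15880665769/668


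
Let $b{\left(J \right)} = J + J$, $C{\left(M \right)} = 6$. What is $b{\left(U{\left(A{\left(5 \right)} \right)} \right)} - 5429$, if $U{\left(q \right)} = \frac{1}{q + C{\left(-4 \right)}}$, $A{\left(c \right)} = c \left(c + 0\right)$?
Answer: $- \frac{168297}{31} \approx -5428.9$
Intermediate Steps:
$A{\left(c \right)} = c^{2}$ ($A{\left(c \right)} = c c = c^{2}$)
$U{\left(q \right)} = \frac{1}{6 + q}$ ($U{\left(q \right)} = \frac{1}{q + 6} = \frac{1}{6 + q}$)
$b{\left(J \right)} = 2 J$
$b{\left(U{\left(A{\left(5 \right)} \right)} \right)} - 5429 = \frac{2}{6 + 5^{2}} - 5429 = \frac{2}{6 + 25} - 5429 = \frac{2}{31} - 5429 = - \frac{168297}{31}$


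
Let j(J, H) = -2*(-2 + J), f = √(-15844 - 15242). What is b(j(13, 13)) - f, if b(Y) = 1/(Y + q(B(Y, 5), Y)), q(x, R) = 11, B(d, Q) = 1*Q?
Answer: -1/11 - 3*I*√3454 ≈ -0.090909 - 176.31*I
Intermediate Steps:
B(d, Q) = Q
f = 3*I*√3454 (f = √(-31086) = 3*I*√3454 ≈ 176.31*I)
j(J, H) = 4 - 2*J
b(Y) = 1/(11 + Y) (b(Y) = 1/(Y + 11) = 1/(11 + Y))
b(j(13, 13)) - f = 1/(11 + (4 - 2*13)) - 3*I*√3454 = 1/(11 + (4 - 26)) - 3*I*√3454 = 1/(11 - 22) - 3*I*√3454 = 1/(-11) - 3*I*√3454 = -1/11 - 3*I*√3454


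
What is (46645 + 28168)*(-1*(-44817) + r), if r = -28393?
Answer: 1228728712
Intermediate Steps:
(46645 + 28168)*(-1*(-44817) + r) = (46645 + 28168)*(-1*(-44817) - 28393) = 74813*(44817 - 28393) = 74813*16424 = 1228728712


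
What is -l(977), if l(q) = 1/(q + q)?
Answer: -1/1954 ≈ -0.00051177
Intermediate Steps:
l(q) = 1/(2*q)
-l(977) = -1/(2*977) = -1*1/1954 = -1/1954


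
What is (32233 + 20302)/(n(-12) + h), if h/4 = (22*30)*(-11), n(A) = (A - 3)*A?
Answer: -10507/5772 ≈ -1.8203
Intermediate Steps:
n(A) = A*(-3 + A) (n(A) = (-3 + A)*A = A*(-3 + A))
h = -29040 (h = 4*((22*30)*(-11)) = 4*(660*(-11)) = 4*(-7260) = -29040)
(32233 + 20302)/(n(-12) + h) = (32233 + 20302)/(-12*(-3 - 12) - 29040) = 52535/(-12*(-15) - 29040) = 52535/(180 - 29040) = 52535/(-28860) = 52535*(-1/28860) = -10507/5772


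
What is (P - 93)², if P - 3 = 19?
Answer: 5041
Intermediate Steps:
P = 22 (P = 3 + 19 = 22)
(P - 93)² = (22 - 93)² = (-71)² = 5041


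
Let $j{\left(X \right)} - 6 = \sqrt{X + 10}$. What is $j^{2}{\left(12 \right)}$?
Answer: $\left(6 + \sqrt{22}\right)^{2} \approx 114.29$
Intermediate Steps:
$j{\left(X \right)} = 6 + \sqrt{10 + X}$ ($j{\left(X \right)} = 6 + \sqrt{X + 10} = 6 + \sqrt{10 + X}$)
$j^{2}{\left(12 \right)} = \left(6 + \sqrt{10 + 12}\right)^{2} = \left(6 + \sqrt{22}\right)^{2}$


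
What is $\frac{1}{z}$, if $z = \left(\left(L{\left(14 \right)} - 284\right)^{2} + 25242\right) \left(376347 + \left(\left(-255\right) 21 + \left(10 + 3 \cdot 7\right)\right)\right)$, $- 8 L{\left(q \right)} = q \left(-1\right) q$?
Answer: $\frac{4}{137400576567} \approx 2.9112 \cdot 10^{-11}$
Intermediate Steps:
$L{\left(q \right)} = \frac{q^{2}}{8}$ ($L{\left(q \right)} = - \frac{q \left(-1\right) q}{8} = - \frac{- q q}{8} = - \frac{\left(-1\right) q^{2}}{8} = \frac{q^{2}}{8}$)
$z = \frac{137400576567}{4}$ ($z = \left(\left(\frac{14^{2}}{8} - 284\right)^{2} + 25242\right) \left(376347 + \left(\left(-255\right) 21 + \left(10 + 3 \cdot 7\right)\right)\right) = \left(\left(\frac{1}{8} \cdot 196 - 284\right)^{2} + 25242\right) \left(376347 + \left(-5355 + \left(10 + 21\right)\right)\right) = \left(\left(\frac{49}{2} - 284\right)^{2} + 25242\right) \left(376347 + \left(-5355 + 31\right)\right) = \left(\left(- \frac{519}{2}\right)^{2} + 25242\right) \left(376347 - 5324\right) = \left(\frac{269361}{4} + 25242\right) 371023 = \frac{370329}{4} \cdot 371023 = \frac{137400576567}{4} \approx 3.435 \cdot 10^{10}$)
$\frac{1}{z} = \frac{1}{\frac{137400576567}{4}} = \frac{4}{137400576567}$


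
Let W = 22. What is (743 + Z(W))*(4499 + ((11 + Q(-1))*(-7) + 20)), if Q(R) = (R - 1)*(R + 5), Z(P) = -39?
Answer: 3166592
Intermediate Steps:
Q(R) = (-1 + R)*(5 + R)
(743 + Z(W))*(4499 + ((11 + Q(-1))*(-7) + 20)) = (743 - 39)*(4499 + ((11 + (-5 + (-1)² + 4*(-1)))*(-7) + 20)) = 704*(4499 + ((11 + (-5 + 1 - 4))*(-7) + 20)) = 704*(4499 + ((11 - 8)*(-7) + 20)) = 704*(4499 + (3*(-7) + 20)) = 704*(4499 + (-21 + 20)) = 704*(4499 - 1) = 704*4498 = 3166592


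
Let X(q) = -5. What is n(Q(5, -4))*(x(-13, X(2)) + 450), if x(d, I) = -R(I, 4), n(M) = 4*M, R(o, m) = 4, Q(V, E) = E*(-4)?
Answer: 28544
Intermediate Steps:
Q(V, E) = -4*E
x(d, I) = -4 (x(d, I) = -1*4 = -4)
n(Q(5, -4))*(x(-13, X(2)) + 450) = (4*(-4*(-4)))*(-4 + 450) = (4*16)*446 = 64*446 = 28544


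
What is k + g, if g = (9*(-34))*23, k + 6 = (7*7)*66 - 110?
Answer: -3920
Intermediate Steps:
k = 3118 (k = -6 + ((7*7)*66 - 110) = -6 + (49*66 - 110) = -6 + (3234 - 110) = -6 + 3124 = 3118)
g = -7038 (g = -306*23 = -7038)
k + g = 3118 - 7038 = -3920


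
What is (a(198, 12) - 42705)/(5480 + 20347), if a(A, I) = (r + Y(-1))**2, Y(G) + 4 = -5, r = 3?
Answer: -14223/8609 ≈ -1.6521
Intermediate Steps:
Y(G) = -9 (Y(G) = -4 - 5 = -9)
a(A, I) = 36 (a(A, I) = (3 - 9)**2 = (-6)**2 = 36)
(a(198, 12) - 42705)/(5480 + 20347) = (36 - 42705)/(5480 + 20347) = -42669/25827 = -42669*1/25827 = -14223/8609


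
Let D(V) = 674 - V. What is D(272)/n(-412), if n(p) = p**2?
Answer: 201/84872 ≈ 0.0023683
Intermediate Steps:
D(272)/n(-412) = (674 - 1*272)/((-412)**2) = (674 - 272)/169744 = 402*(1/169744) = 201/84872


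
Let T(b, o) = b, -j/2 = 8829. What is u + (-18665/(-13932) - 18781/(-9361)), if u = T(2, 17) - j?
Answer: 2303608582277/130417452 ≈ 17663.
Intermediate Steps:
j = -17658 (j = -2*8829 = -17658)
u = 17660 (u = 2 - 1*(-17658) = 2 + 17658 = 17660)
u + (-18665/(-13932) - 18781/(-9361)) = 17660 + (-18665/(-13932) - 18781/(-9361)) = 17660 + (-18665*(-1/13932) - 18781*(-1/9361)) = 17660 + (18665/13932 + 18781/9361) = 17660 + 436379957/130417452 = 2303608582277/130417452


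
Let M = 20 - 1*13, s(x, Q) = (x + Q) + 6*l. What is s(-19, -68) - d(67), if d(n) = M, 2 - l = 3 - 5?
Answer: -70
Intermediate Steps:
l = 4 (l = 2 - (3 - 5) = 2 - 1*(-2) = 2 + 2 = 4)
s(x, Q) = 24 + Q + x (s(x, Q) = (x + Q) + 6*4 = (Q + x) + 24 = 24 + Q + x)
M = 7 (M = 20 - 13 = 7)
d(n) = 7
s(-19, -68) - d(67) = (24 - 68 - 19) - 1*7 = -63 - 7 = -70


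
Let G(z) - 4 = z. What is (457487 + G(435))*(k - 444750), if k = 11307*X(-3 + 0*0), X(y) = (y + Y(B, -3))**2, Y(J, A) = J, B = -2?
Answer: -74218356450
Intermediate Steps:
X(y) = (-2 + y)**2 (X(y) = (y - 2)**2 = (-2 + y)**2)
k = 282675 (k = 11307*(-2 + (-3 + 0*0))**2 = 11307*(-2 + (-3 + 0))**2 = 11307*(-2 - 3)**2 = 11307*(-5)**2 = 11307*25 = 282675)
G(z) = 4 + z
(457487 + G(435))*(k - 444750) = (457487 + (4 + 435))*(282675 - 444750) = (457487 + 439)*(-162075) = 457926*(-162075) = -74218356450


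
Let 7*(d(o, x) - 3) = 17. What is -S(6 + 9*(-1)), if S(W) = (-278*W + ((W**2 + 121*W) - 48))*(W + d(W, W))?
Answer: -7344/7 ≈ -1049.1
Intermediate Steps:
d(o, x) = 38/7 (d(o, x) = 3 + (1/7)*17 = 3 + 17/7 = 38/7)
S(W) = (38/7 + W)*(-48 + W**2 - 157*W) (S(W) = (-278*W + ((W**2 + 121*W) - 48))*(W + 38/7) = (-278*W + (-48 + W**2 + 121*W))*(38/7 + W) = (-48 + W**2 - 157*W)*(38/7 + W) = (38/7 + W)*(-48 + W**2 - 157*W))
-S(6 + 9*(-1)) = -(-1824/7 + (6 + 9*(-1))**3 - 6302*(6 + 9*(-1))/7 - 1061*(6 + 9*(-1))**2/7) = -(-1824/7 + (6 - 9)**3 - 6302*(6 - 9)/7 - 1061*(6 - 9)**2/7) = -(-1824/7 + (-3)**3 - 6302/7*(-3) - 1061/7*(-3)**2) = -(-1824/7 - 27 + 18906/7 - 1061/7*9) = -(-1824/7 - 27 + 18906/7 - 9549/7) = -1*7344/7 = -7344/7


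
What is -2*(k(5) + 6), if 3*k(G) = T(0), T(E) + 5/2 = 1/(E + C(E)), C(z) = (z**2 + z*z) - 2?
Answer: -10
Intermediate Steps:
C(z) = -2 + 2*z**2 (C(z) = (z**2 + z**2) - 2 = 2*z**2 - 2 = -2 + 2*z**2)
T(E) = -5/2 + 1/(-2 + E + 2*E**2) (T(E) = -5/2 + 1/(E + (-2 + 2*E**2)) = -5/2 + 1/(-2 + E + 2*E**2))
k(G) = -1 (k(G) = ((12 - 10*0**2 - 5*0)/(2*(-2 + 0 + 2*0**2)))/3 = ((12 - 10*0 + 0)/(2*(-2 + 0 + 2*0)))/3 = ((12 + 0 + 0)/(2*(-2 + 0 + 0)))/3 = ((1/2)*12/(-2))/3 = ((1/2)*(-1/2)*12)/3 = (1/3)*(-3) = -1)
-2*(k(5) + 6) = -2*(-1 + 6) = -2*5 = -10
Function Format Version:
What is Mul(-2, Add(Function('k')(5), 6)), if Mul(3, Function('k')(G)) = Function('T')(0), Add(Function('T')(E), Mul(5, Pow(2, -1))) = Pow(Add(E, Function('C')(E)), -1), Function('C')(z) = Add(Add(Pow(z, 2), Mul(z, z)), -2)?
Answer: -10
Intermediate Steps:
Function('C')(z) = Add(-2, Mul(2, Pow(z, 2))) (Function('C')(z) = Add(Add(Pow(z, 2), Pow(z, 2)), -2) = Add(Mul(2, Pow(z, 2)), -2) = Add(-2, Mul(2, Pow(z, 2))))
Function('T')(E) = Add(Rational(-5, 2), Pow(Add(-2, E, Mul(2, Pow(E, 2))), -1)) (Function('T')(E) = Add(Rational(-5, 2), Pow(Add(E, Add(-2, Mul(2, Pow(E, 2)))), -1)) = Add(Rational(-5, 2), Pow(Add(-2, E, Mul(2, Pow(E, 2))), -1)))
Function('k')(G) = -1 (Function('k')(G) = Mul(Rational(1, 3), Mul(Rational(1, 2), Pow(Add(-2, 0, Mul(2, Pow(0, 2))), -1), Add(12, Mul(-10, Pow(0, 2)), Mul(-5, 0)))) = Mul(Rational(1, 3), Mul(Rational(1, 2), Pow(Add(-2, 0, Mul(2, 0)), -1), Add(12, Mul(-10, 0), 0))) = Mul(Rational(1, 3), Mul(Rational(1, 2), Pow(Add(-2, 0, 0), -1), Add(12, 0, 0))) = Mul(Rational(1, 3), Mul(Rational(1, 2), Pow(-2, -1), 12)) = Mul(Rational(1, 3), Mul(Rational(1, 2), Rational(-1, 2), 12)) = Mul(Rational(1, 3), -3) = -1)
Mul(-2, Add(Function('k')(5), 6)) = Mul(-2, Add(-1, 6)) = Mul(-2, 5) = -10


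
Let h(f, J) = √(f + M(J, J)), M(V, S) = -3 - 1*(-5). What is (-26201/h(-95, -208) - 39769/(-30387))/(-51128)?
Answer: -39769/1553626536 - 3743*I*√93/679272 ≈ -2.5598e-5 - 0.05314*I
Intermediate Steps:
M(V, S) = 2 (M(V, S) = -3 + 5 = 2)
h(f, J) = √(2 + f) (h(f, J) = √(f + 2) = √(2 + f))
(-26201/h(-95, -208) - 39769/(-30387))/(-51128) = (-26201/√(2 - 95) - 39769/(-30387))/(-51128) = (-26201*(-I*√93/93) - 39769*(-1/30387))*(-1/51128) = (-26201*(-I*√93/93) + 39769/30387)*(-1/51128) = (-(-26201)*I*√93/93 + 39769/30387)*(-1/51128) = (26201*I*√93/93 + 39769/30387)*(-1/51128) = (39769/30387 + 26201*I*√93/93)*(-1/51128) = -39769/1553626536 - 3743*I*√93/679272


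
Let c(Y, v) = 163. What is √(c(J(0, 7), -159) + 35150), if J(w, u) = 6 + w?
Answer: √35313 ≈ 187.92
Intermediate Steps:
√(c(J(0, 7), -159) + 35150) = √(163 + 35150) = √35313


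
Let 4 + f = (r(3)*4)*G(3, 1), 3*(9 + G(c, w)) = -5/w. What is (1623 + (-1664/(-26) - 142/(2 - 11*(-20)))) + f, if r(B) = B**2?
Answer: 144118/111 ≈ 1298.4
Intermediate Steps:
G(c, w) = -9 - 5/(3*w) (G(c, w) = -9 + (-5/w)/3 = -9 - 5/(3*w))
f = -388 (f = -4 + (3**2*4)*(-9 - 5/3/1) = -4 + (9*4)*(-9 - 5/3*1) = -4 + 36*(-9 - 5/3) = -4 + 36*(-32/3) = -4 - 384 = -388)
(1623 + (-1664/(-26) - 142/(2 - 11*(-20)))) + f = (1623 + (-1664/(-26) - 142/(2 - 11*(-20)))) - 388 = (1623 + (-1664*(-1/26) - 142/(2 + 220))) - 388 = (1623 + (64 - 142/222)) - 388 = (1623 + (64 - 142*1/222)) - 388 = (1623 + (64 - 71/111)) - 388 = (1623 + 7033/111) - 388 = 187186/111 - 388 = 144118/111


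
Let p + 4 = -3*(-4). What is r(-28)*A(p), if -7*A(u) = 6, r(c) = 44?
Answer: -264/7 ≈ -37.714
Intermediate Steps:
p = 8 (p = -4 - 3*(-4) = -4 + 12 = 8)
A(u) = -6/7 (A(u) = -1/7*6 = -6/7)
r(-28)*A(p) = 44*(-6/7) = -264/7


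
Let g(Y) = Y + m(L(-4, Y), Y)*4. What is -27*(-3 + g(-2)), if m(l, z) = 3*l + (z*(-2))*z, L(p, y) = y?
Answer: 1647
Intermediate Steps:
m(l, z) = -2*z² + 3*l (m(l, z) = 3*l + (-2*z)*z = 3*l - 2*z² = -2*z² + 3*l)
g(Y) = -8*Y² + 13*Y (g(Y) = Y + (-2*Y² + 3*Y)*4 = Y + (-8*Y² + 12*Y) = -8*Y² + 13*Y)
-27*(-3 + g(-2)) = -27*(-3 - 2*(13 - 8*(-2))) = -27*(-3 - 2*(13 + 16)) = -27*(-3 - 2*29) = -27*(-3 - 58) = -27*(-61) = 1647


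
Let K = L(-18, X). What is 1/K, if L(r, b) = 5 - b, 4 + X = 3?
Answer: ⅙ ≈ 0.16667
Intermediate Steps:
X = -1 (X = -4 + 3 = -1)
K = 6 (K = 5 - 1*(-1) = 5 + 1 = 6)
1/K = 1/6 = ⅙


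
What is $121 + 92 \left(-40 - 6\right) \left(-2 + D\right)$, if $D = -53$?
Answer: $232881$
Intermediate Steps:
$121 + 92 \left(-40 - 6\right) \left(-2 + D\right) = 121 + 92 \left(-40 - 6\right) \left(-2 - 53\right) = 121 + 92 \left(\left(-46\right) \left(-55\right)\right) = 121 + 92 \cdot 2530 = 121 + 232760 = 232881$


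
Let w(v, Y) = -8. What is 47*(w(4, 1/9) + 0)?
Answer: -376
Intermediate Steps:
47*(w(4, 1/9) + 0) = 47*(-8 + 0) = 47*(-8) = -376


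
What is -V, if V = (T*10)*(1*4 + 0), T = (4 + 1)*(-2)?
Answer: 400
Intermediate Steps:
T = -10 (T = 5*(-2) = -10)
V = -400 (V = (-10*10)*(1*4 + 0) = -100*(4 + 0) = -100*4 = -400)
-V = -1*(-400) = 400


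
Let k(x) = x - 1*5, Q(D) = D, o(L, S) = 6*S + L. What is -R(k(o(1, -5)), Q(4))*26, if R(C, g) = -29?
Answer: 754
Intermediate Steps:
o(L, S) = L + 6*S
k(x) = -5 + x (k(x) = x - 5 = -5 + x)
-R(k(o(1, -5)), Q(4))*26 = -(-29)*26 = -1*(-754) = 754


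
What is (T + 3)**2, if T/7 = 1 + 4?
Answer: 1444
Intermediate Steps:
T = 35 (T = 7*(1 + 4) = 7*5 = 35)
(T + 3)**2 = (35 + 3)**2 = 38**2 = 1444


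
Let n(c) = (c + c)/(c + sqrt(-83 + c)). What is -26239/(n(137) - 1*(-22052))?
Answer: -5414951849801/4551293088194 - 10784229*sqrt(6)/4551293088194 ≈ -1.1898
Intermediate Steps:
n(c) = 2*c/(c + sqrt(-83 + c)) (n(c) = (2*c)/(c + sqrt(-83 + c)) = 2*c/(c + sqrt(-83 + c)))
-26239/(n(137) - 1*(-22052)) = -26239/(2*137/(137 + sqrt(-83 + 137)) - 1*(-22052)) = -26239/(2*137/(137 + sqrt(54)) + 22052) = -26239/(2*137/(137 + 3*sqrt(6)) + 22052) = -26239/(274/(137 + 3*sqrt(6)) + 22052) = -26239/(22052 + 274/(137 + 3*sqrt(6)))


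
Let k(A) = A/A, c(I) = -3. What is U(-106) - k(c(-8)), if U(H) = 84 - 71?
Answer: 12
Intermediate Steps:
k(A) = 1
U(H) = 13
U(-106) - k(c(-8)) = 13 - 1*1 = 13 - 1 = 12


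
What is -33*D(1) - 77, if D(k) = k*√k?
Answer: -110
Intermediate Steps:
D(k) = k^(3/2)
-33*D(1) - 77 = -33*1^(3/2) - 77 = -33*1 - 77 = -33 - 77 = -110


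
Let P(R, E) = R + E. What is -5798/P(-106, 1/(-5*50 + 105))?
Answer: 840710/15371 ≈ 54.695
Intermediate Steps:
P(R, E) = E + R
-5798/P(-106, 1/(-5*50 + 105)) = -5798/(1/(-5*50 + 105) - 106) = -5798/(1/(-250 + 105) - 106) = -5798/(1/(-145) - 106) = -5798/(-1/145 - 106) = -5798/(-15371/145) = -5798*(-145/15371) = 840710/15371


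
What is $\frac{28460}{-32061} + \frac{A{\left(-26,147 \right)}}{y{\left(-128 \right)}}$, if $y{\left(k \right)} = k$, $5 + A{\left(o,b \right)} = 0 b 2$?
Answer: $- \frac{3482575}{4103808} \approx -0.84862$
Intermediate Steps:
$A{\left(o,b \right)} = -5$ ($A{\left(o,b \right)} = -5 + 0 b 2 = -5 + 0 \cdot 2 = -5 + 0 = -5$)
$\frac{28460}{-32061} + \frac{A{\left(-26,147 \right)}}{y{\left(-128 \right)}} = \frac{28460}{-32061} - \frac{5}{-128} = 28460 \left(- \frac{1}{32061}\right) - - \frac{5}{128} = - \frac{28460}{32061} + \frac{5}{128} = - \frac{3482575}{4103808}$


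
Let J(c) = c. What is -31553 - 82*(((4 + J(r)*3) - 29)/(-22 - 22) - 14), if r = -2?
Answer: -670181/22 ≈ -30463.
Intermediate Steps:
-31553 - 82*(((4 + J(r)*3) - 29)/(-22 - 22) - 14) = -31553 - 82*(((4 - 2*3) - 29)/(-22 - 22) - 14) = -31553 - 82*(((4 - 6) - 29)/(-44) - 14) = -31553 - 82*((-2 - 29)*(-1/44) - 14) = -31553 - 82*(-31*(-1/44) - 14) = -31553 - 82*(31/44 - 14) = -31553 - 82*(-585)/44 = -31553 - 1*(-23985/22) = -31553 + 23985/22 = -670181/22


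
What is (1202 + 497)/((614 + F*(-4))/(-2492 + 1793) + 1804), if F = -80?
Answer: 1187601/1260062 ≈ 0.94249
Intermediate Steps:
(1202 + 497)/((614 + F*(-4))/(-2492 + 1793) + 1804) = (1202 + 497)/((614 - 80*(-4))/(-2492 + 1793) + 1804) = 1699/((614 + 320)/(-699) + 1804) = 1699/(934*(-1/699) + 1804) = 1699/(-934/699 + 1804) = 1699/(1260062/699) = 1699*(699/1260062) = 1187601/1260062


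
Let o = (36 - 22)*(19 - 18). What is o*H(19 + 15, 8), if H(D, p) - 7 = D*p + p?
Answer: 4018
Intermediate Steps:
H(D, p) = 7 + p + D*p (H(D, p) = 7 + (D*p + p) = 7 + (p + D*p) = 7 + p + D*p)
o = 14 (o = 14*1 = 14)
o*H(19 + 15, 8) = 14*(7 + 8 + (19 + 15)*8) = 14*(7 + 8 + 34*8) = 14*(7 + 8 + 272) = 14*287 = 4018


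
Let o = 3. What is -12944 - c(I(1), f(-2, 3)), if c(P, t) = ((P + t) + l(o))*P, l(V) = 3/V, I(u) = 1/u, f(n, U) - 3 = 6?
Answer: -12955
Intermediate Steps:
f(n, U) = 9 (f(n, U) = 3 + 6 = 9)
c(P, t) = P*(1 + P + t) (c(P, t) = ((P + t) + 3/3)*P = ((P + t) + 3*(⅓))*P = ((P + t) + 1)*P = (1 + P + t)*P = P*(1 + P + t))
-12944 - c(I(1), f(-2, 3)) = -12944 - (1 + 1/1 + 9)/1 = -12944 - (1 + 1 + 9) = -12944 - 11 = -12955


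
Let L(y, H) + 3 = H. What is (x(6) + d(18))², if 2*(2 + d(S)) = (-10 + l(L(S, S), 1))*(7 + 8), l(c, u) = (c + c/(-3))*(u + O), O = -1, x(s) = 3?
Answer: 5476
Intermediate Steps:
L(y, H) = -3 + H
l(c, u) = 2*c*(-1 + u)/3 (l(c, u) = (c + c/(-3))*(u - 1) = (c + c*(-⅓))*(-1 + u) = (c - c/3)*(-1 + u) = (2*c/3)*(-1 + u) = 2*c*(-1 + u)/3)
d(S) = -77 (d(S) = -2 + ((-10 + 2*(-3 + S)*(-1 + 1)/3)*(7 + 8))/2 = -2 + ((-10 + (⅔)*(-3 + S)*0)*15)/2 = -2 + ((-10 + 0)*15)/2 = -2 + (-10*15)/2 = -2 + (½)*(-150) = -2 - 75 = -77)
(x(6) + d(18))² = (3 - 77)² = (-74)² = 5476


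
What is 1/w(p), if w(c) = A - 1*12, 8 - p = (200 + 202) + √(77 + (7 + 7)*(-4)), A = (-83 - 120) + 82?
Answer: -1/133 ≈ -0.0075188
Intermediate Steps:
A = -121 (A = -203 + 82 = -121)
p = -394 - √21 (p = 8 - ((200 + 202) + √(77 + (7 + 7)*(-4))) = 8 - (402 + √(77 + 14*(-4))) = 8 - (402 + √(77 - 56)) = 8 - (402 + √21) = 8 + (-402 - √21) = -394 - √21 ≈ -398.58)
w(c) = -133 (w(c) = -121 - 1*12 = -121 - 12 = -133)
1/w(p) = 1/(-133) = -1/133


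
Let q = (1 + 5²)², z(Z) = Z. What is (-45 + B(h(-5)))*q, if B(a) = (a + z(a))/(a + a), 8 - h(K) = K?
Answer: -29744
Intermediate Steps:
h(K) = 8 - K
B(a) = 1 (B(a) = (a + a)/(a + a) = (2*a)/((2*a)) = (2*a)*(1/(2*a)) = 1)
q = 676 (q = (1 + 25)² = 26² = 676)
(-45 + B(h(-5)))*q = (-45 + 1)*676 = -44*676 = -29744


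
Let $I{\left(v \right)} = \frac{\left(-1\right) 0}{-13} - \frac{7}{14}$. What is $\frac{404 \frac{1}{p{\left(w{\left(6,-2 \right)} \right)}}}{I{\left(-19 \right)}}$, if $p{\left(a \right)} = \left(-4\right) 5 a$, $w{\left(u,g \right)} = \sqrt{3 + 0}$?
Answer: $\frac{202 \sqrt{3}}{15} \approx 23.325$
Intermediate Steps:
$w{\left(u,g \right)} = \sqrt{3}$
$I{\left(v \right)} = - \frac{1}{2}$ ($I{\left(v \right)} = 0 \left(- \frac{1}{13}\right) - \frac{1}{2} = 0 - \frac{1}{2} = - \frac{1}{2}$)
$p{\left(a \right)} = - 20 a$
$\frac{404 \frac{1}{p{\left(w{\left(6,-2 \right)} \right)}}}{I{\left(-19 \right)}} = \frac{404 \frac{1}{\left(-20\right) \sqrt{3}}}{- \frac{1}{2}} = 404 \left(- \frac{\sqrt{3}}{60}\right) \left(-2\right) = - \frac{101 \sqrt{3}}{15} \left(-2\right) = \frac{202 \sqrt{3}}{15}$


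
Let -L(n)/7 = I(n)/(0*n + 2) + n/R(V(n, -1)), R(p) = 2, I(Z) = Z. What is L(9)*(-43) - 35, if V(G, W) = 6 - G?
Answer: 2674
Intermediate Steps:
L(n) = -7*n (L(n) = -7*(n/(0*n + 2) + n/2) = -7*(n/(0 + 2) + n*(½)) = -7*(n/2 + n/2) = -7*n)
L(9)*(-43) - 35 = -7*9*(-43) - 35 = -63*(-43) - 35 = 2709 - 35 = 2674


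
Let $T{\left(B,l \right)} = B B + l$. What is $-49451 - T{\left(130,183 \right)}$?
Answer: $-66534$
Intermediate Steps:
$T{\left(B,l \right)} = l + B^{2}$ ($T{\left(B,l \right)} = B^{2} + l = l + B^{2}$)
$-49451 - T{\left(130,183 \right)} = -49451 - \left(183 + 130^{2}\right) = -49451 - \left(183 + 16900\right) = -49451 - 17083 = -66534$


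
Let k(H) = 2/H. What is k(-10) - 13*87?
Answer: -5656/5 ≈ -1131.2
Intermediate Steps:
k(-10) - 13*87 = 2/(-10) - 13*87 = 2*(-1/10) - 1131 = -1/5 - 1131 = -5656/5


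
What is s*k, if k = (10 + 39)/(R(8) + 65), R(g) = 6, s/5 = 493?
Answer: 120785/71 ≈ 1701.2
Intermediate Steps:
s = 2465 (s = 5*493 = 2465)
k = 49/71 (k = (10 + 39)/(6 + 65) = 49/71 ≈ 0.69014)
s*k = 2465*(49/71) = 120785/71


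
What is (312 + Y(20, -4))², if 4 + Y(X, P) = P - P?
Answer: 94864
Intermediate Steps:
Y(X, P) = -4 (Y(X, P) = -4 + (P - P) = -4 + 0 = -4)
(312 + Y(20, -4))² = (312 - 4)² = 308² = 94864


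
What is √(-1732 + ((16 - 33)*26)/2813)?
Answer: I*√13706505654/2813 ≈ 41.619*I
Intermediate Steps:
√(-1732 + ((16 - 33)*26)/2813) = √(-1732 - 17*26*(1/2813)) = √(-1732 - 442*1/2813) = √(-1732 - 442/2813) = √(-4872558/2813) = I*√13706505654/2813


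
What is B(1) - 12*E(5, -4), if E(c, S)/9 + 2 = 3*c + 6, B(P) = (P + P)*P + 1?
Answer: -2049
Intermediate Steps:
B(P) = 1 + 2*P**2 (B(P) = (2*P)*P + 1 = 2*P**2 + 1 = 1 + 2*P**2)
E(c, S) = 36 + 27*c (E(c, S) = -18 + 9*(3*c + 6) = -18 + 9*(6 + 3*c) = -18 + (54 + 27*c) = 36 + 27*c)
B(1) - 12*E(5, -4) = (1 + 2*1**2) - 12*(36 + 27*5) = (1 + 2*1) - 12*(36 + 135) = (1 + 2) - 12*171 = 3 - 2052 = -2049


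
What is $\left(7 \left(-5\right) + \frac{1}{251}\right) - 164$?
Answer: $- \frac{49948}{251} \approx -199.0$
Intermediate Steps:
$\left(7 \left(-5\right) + \frac{1}{251}\right) - 164 = \left(-35 + \frac{1}{251}\right) - 164 = - \frac{8784}{251} - 164 = - \frac{49948}{251}$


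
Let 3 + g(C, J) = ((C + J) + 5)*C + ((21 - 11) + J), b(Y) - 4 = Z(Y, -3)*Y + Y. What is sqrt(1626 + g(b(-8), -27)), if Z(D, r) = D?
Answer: sqrt(3886) ≈ 62.338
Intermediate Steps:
b(Y) = 4 + Y + Y**2 (b(Y) = 4 + (Y*Y + Y) = 4 + (Y**2 + Y) = 4 + (Y + Y**2) = 4 + Y + Y**2)
g(C, J) = 7 + J + C*(5 + C + J) (g(C, J) = -3 + (((C + J) + 5)*C + ((21 - 11) + J)) = -3 + ((5 + C + J)*C + (10 + J)) = -3 + (C*(5 + C + J) + (10 + J)) = -3 + (10 + J + C*(5 + C + J)) = 7 + J + C*(5 + C + J))
sqrt(1626 + g(b(-8), -27)) = sqrt(1626 + (7 - 27 + (4 - 8 + (-8)**2)**2 + 5*(4 - 8 + (-8)**2) + (4 - 8 + (-8)**2)*(-27))) = sqrt(1626 + (7 - 27 + (4 - 8 + 64)**2 + 5*(4 - 8 + 64) + (4 - 8 + 64)*(-27))) = sqrt(1626 + (7 - 27 + 60**2 + 5*60 + 60*(-27))) = sqrt(1626 + (7 - 27 + 3600 + 300 - 1620)) = sqrt(1626 + 2260) = sqrt(3886)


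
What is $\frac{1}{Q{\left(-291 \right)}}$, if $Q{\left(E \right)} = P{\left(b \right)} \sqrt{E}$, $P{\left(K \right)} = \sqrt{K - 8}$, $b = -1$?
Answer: $- \frac{\sqrt{291}}{873} \approx -0.01954$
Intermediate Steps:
$P{\left(K \right)} = \sqrt{-8 + K}$
$Q{\left(E \right)} = 3 i \sqrt{E}$ ($Q{\left(E \right)} = \sqrt{-8 - 1} \sqrt{E} = \sqrt{-9} \sqrt{E} = 3 i \sqrt{E}$)
$\frac{1}{Q{\left(-291 \right)}} = \frac{1}{3 i \sqrt{-291}} = \frac{1}{3 i i \sqrt{291}} = \frac{1}{\left(-3\right) \sqrt{291}} = - \frac{\sqrt{291}}{873}$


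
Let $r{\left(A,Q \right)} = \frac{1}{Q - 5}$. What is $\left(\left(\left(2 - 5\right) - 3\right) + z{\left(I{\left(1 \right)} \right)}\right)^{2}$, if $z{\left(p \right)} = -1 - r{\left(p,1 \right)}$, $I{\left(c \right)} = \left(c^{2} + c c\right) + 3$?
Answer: $\frac{729}{16} \approx 45.563$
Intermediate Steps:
$r{\left(A,Q \right)} = \frac{1}{-5 + Q}$
$I{\left(c \right)} = 3 + 2 c^{2}$ ($I{\left(c \right)} = \left(c^{2} + c^{2}\right) + 3 = 2 c^{2} + 3 = 3 + 2 c^{2}$)
$z{\left(p \right)} = - \frac{3}{4}$ ($z{\left(p \right)} = -1 - \frac{1}{-5 + 1} = -1 - \frac{1}{-4} = -1 - - \frac{1}{4} = -1 + \frac{1}{4} = - \frac{3}{4}$)
$\left(\left(\left(2 - 5\right) - 3\right) + z{\left(I{\left(1 \right)} \right)}\right)^{2} = \left(\left(\left(2 - 5\right) - 3\right) - \frac{3}{4}\right)^{2} = \left(\left(-3 - 3\right) - \frac{3}{4}\right)^{2} = \left(-6 - \frac{3}{4}\right)^{2} = \left(- \frac{27}{4}\right)^{2} = \frac{729}{16}$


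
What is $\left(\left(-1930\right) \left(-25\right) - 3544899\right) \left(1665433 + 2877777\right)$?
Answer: $-15886010703290$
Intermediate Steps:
$\left(\left(-1930\right) \left(-25\right) - 3544899\right) \left(1665433 + 2877777\right) = \left(48250 - 3544899\right) 4543210 = \left(-3496649\right) 4543210 = -15886010703290$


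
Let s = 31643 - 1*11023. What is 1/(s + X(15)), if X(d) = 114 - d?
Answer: 1/20719 ≈ 4.8265e-5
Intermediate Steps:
s = 20620 (s = 31643 - 11023 = 20620)
1/(s + X(15)) = 1/(20620 + (114 - 1*15)) = 1/(20620 + (114 - 15)) = 1/(20620 + 99) = 1/20719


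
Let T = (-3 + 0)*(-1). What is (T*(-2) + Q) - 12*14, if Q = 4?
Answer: -170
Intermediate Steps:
T = 3 (T = -3*(-1) = 3)
(T*(-2) + Q) - 12*14 = (3*(-2) + 4) - 12*14 = (-6 + 4) - 168 = -2 - 168 = -170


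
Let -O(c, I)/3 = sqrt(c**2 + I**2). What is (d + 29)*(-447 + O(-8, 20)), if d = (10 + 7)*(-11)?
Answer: 70626 + 1896*sqrt(29) ≈ 80836.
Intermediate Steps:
d = -187 (d = 17*(-11) = -187)
O(c, I) = -3*sqrt(I**2 + c**2) (O(c, I) = -3*sqrt(c**2 + I**2) = -3*sqrt(I**2 + c**2))
(d + 29)*(-447 + O(-8, 20)) = (-187 + 29)*(-447 - 3*sqrt(20**2 + (-8)**2)) = -158*(-447 - 3*sqrt(400 + 64)) = -158*(-447 - 12*sqrt(29)) = 70626 + 1896*sqrt(29)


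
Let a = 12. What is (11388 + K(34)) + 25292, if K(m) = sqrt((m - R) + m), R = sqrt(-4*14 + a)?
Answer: 36680 + sqrt(68 - 2*I*sqrt(11)) ≈ 36688.0 - 0.40172*I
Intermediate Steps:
R = 2*I*sqrt(11) (R = sqrt(-4*14 + 12) = sqrt(-56 + 12) = sqrt(-44) = 2*I*sqrt(11) ≈ 6.6332*I)
K(m) = sqrt(2*m - 2*I*sqrt(11)) (K(m) = sqrt((m - 2*I*sqrt(11)) + m) = sqrt(2*m - 2*I*sqrt(11)))
(11388 + K(34)) + 25292 = (11388 + sqrt(2*34 - 2*I*sqrt(11))) + 25292 = (11388 + sqrt(68 - 2*I*sqrt(11))) + 25292 = 36680 + sqrt(68 - 2*I*sqrt(11))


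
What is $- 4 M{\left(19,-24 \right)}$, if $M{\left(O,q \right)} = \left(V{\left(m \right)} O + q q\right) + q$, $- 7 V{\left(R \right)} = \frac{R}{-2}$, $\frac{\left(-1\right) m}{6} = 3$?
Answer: $- \frac{14772}{7} \approx -2110.3$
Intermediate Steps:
$m = -18$ ($m = \left(-6\right) 3 = -18$)
$V{\left(R \right)} = \frac{R}{14}$ ($V{\left(R \right)} = - \frac{R \frac{1}{-2}}{7} = - \frac{R \left(- \frac{1}{2}\right)}{7} = - \frac{\left(- \frac{1}{2}\right) R}{7} = \frac{R}{14}$)
$M{\left(O,q \right)} = q + q^{2} - \frac{9 O}{7}$ ($M{\left(O,q \right)} = \left(\frac{1}{14} \left(-18\right) O + q q\right) + q = \left(- \frac{9 O}{7} + q^{2}\right) + q = \left(q^{2} - \frac{9 O}{7}\right) + q = q + q^{2} - \frac{9 O}{7}$)
$- 4 M{\left(19,-24 \right)} = - 4 \left(-24 + \left(-24\right)^{2} - \frac{171}{7}\right) = - 4 \left(-24 + 576 - \frac{171}{7}\right) = \left(-4\right) \frac{3693}{7} = - \frac{14772}{7}$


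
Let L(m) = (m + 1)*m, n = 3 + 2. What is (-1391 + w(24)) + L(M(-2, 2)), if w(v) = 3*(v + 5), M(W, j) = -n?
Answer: -1284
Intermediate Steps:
n = 5
M(W, j) = -5 (M(W, j) = -1*5 = -5)
L(m) = m*(1 + m) (L(m) = (1 + m)*m = m*(1 + m))
w(v) = 15 + 3*v (w(v) = 3*(5 + v) = 15 + 3*v)
(-1391 + w(24)) + L(M(-2, 2)) = (-1391 + (15 + 3*24)) - 5*(1 - 5) = (-1391 + (15 + 72)) - 5*(-4) = (-1391 + 87) + 20 = -1304 + 20 = -1284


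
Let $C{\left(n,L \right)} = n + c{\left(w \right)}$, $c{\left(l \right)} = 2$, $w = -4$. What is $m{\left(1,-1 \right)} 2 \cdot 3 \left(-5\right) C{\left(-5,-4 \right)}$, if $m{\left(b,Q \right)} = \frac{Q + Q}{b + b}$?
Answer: $-90$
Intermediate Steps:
$m{\left(b,Q \right)} = \frac{Q}{b}$ ($m{\left(b,Q \right)} = \frac{2 Q}{2 b} = 2 Q \frac{1}{2 b} = \frac{Q}{b}$)
$C{\left(n,L \right)} = 2 + n$ ($C{\left(n,L \right)} = n + 2 = 2 + n$)
$m{\left(1,-1 \right)} 2 \cdot 3 \left(-5\right) C{\left(-5,-4 \right)} = - 1^{-1} \cdot 2 \cdot 3 \left(-5\right) \left(2 - 5\right) = \left(-1\right) 1 \cdot 2 \left(\left(-15\right) \left(-3\right)\right) = \left(-1\right) 2 \cdot 45 = \left(-2\right) 45 = -90$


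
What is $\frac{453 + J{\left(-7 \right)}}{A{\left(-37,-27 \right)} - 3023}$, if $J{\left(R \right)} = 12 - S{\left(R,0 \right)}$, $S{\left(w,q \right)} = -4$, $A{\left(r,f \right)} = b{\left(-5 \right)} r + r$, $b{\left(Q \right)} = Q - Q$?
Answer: $- \frac{469}{3060} \approx -0.15327$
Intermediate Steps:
$b{\left(Q \right)} = 0$
$A{\left(r,f \right)} = r$ ($A{\left(r,f \right)} = 0 r + r = 0 + r = r$)
$J{\left(R \right)} = 16$ ($J{\left(R \right)} = 12 - -4 = 12 + 4 = 16$)
$\frac{453 + J{\left(-7 \right)}}{A{\left(-37,-27 \right)} - 3023} = \frac{453 + 16}{-37 - 3023} = \frac{469}{-3060} = 469 \left(- \frac{1}{3060}\right) = - \frac{469}{3060}$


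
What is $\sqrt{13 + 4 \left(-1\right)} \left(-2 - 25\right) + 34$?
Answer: $-47$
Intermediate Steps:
$\sqrt{13 + 4 \left(-1\right)} \left(-2 - 25\right) + 34 = \sqrt{13 - 4} \left(-27\right) + 34 = \sqrt{9} \left(-27\right) + 34 = 3 \left(-27\right) + 34 = -81 + 34 = -47$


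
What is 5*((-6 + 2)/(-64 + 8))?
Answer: 5/14 ≈ 0.35714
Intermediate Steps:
5*((-6 + 2)/(-64 + 8)) = 5*(-4/(-56)) = 5*(-4*(-1/56)) = 5*(1/14) = 5/14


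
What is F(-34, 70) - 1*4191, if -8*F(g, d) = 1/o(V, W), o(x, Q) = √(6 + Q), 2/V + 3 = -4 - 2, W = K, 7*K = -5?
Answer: -4191 - √259/296 ≈ -4191.1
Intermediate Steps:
K = -5/7 (K = (⅐)*(-5) = -5/7 ≈ -0.71429)
W = -5/7 ≈ -0.71429
V = -2/9 (V = 2/(-3 + (-4 - 2)) = 2/(-3 - 6) = 2/(-9) = 2*(-⅑) = -2/9 ≈ -0.22222)
F(g, d) = -√259/296 (F(g, d) = -1/(8*√(6 - 5/7)) = -√259/37/8 = -√259/296)
F(-34, 70) - 1*4191 = -√259/296 - 1*4191 = -√259/296 - 4191 = -4191 - √259/296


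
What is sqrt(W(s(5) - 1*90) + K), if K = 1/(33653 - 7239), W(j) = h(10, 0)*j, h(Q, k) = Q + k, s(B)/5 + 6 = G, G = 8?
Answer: 9*I*sqrt(6890857906)/26414 ≈ 28.284*I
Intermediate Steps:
s(B) = 10 (s(B) = -30 + 5*8 = -30 + 40 = 10)
W(j) = 10*j (W(j) = (10 + 0)*j = 10*j)
K = 1/26414 ≈ 3.7859e-5
sqrt(W(s(5) - 1*90) + K) = sqrt(10*(10 - 1*90) + 1/26414) = sqrt(10*(10 - 90) + 1/26414) = sqrt(10*(-80) + 1/26414) = sqrt(-800 + 1/26414) = sqrt(-21131199/26414) = 9*I*sqrt(6890857906)/26414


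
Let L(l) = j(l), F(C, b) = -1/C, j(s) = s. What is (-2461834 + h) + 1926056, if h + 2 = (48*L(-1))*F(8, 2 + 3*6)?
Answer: -535774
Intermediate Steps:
L(l) = l
h = 4 (h = -2 + (48*(-1))*(-1/8) = -2 - (-48)/8 = -2 - 48*(-⅛) = -2 + 6 = 4)
(-2461834 + h) + 1926056 = (-2461834 + 4) + 1926056 = -2461830 + 1926056 = -535774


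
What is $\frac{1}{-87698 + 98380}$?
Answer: $\frac{1}{10682} \approx 9.3615 \cdot 10^{-5}$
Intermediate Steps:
$\frac{1}{-87698 + 98380} = \frac{1}{10682}$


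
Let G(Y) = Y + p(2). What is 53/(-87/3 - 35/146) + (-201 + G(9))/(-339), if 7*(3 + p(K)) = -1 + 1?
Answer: -596909/482397 ≈ -1.2374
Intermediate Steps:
p(K) = -3 (p(K) = -3 + (-1 + 1)/7 = -3 + (1/7)*0 = -3 + 0 = -3)
G(Y) = -3 + Y (G(Y) = Y - 3 = -3 + Y)
53/(-87/3 - 35/146) + (-201 + G(9))/(-339) = 53/(-87/3 - 35/146) + (-201 + (-3 + 9))/(-339) = 53/(-87*1/3 - 35*1/146) + (-201 + 6)*(-1/339) = 53/(-29 - 35/146) - 195*(-1/339) = 53/(-4269/146) + 65/113 = 53*(-146/4269) + 65/113 = -7738/4269 + 65/113 = -596909/482397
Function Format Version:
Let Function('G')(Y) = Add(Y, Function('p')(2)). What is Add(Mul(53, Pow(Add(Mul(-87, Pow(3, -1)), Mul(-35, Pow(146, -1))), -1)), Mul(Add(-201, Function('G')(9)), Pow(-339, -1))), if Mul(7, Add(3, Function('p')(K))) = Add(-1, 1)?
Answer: Rational(-596909, 482397) ≈ -1.2374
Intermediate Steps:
Function('p')(K) = -3 (Function('p')(K) = Add(-3, Mul(Rational(1, 7), Add(-1, 1))) = Add(-3, Mul(Rational(1, 7), 0)) = Add(-3, 0) = -3)
Function('G')(Y) = Add(-3, Y) (Function('G')(Y) = Add(Y, -3) = Add(-3, Y))
Add(Mul(53, Pow(Add(Mul(-87, Pow(3, -1)), Mul(-35, Pow(146, -1))), -1)), Mul(Add(-201, Function('G')(9)), Pow(-339, -1))) = Add(Mul(53, Pow(Add(Mul(-87, Pow(3, -1)), Mul(-35, Pow(146, -1))), -1)), Mul(Add(-201, Add(-3, 9)), Pow(-339, -1))) = Add(Mul(53, Pow(Add(Mul(-87, Rational(1, 3)), Mul(-35, Rational(1, 146))), -1)), Mul(Add(-201, 6), Rational(-1, 339))) = Add(Mul(53, Pow(Add(-29, Rational(-35, 146)), -1)), Mul(-195, Rational(-1, 339))) = Add(Mul(53, Pow(Rational(-4269, 146), -1)), Rational(65, 113)) = Add(Mul(53, Rational(-146, 4269)), Rational(65, 113)) = Add(Rational(-7738, 4269), Rational(65, 113)) = Rational(-596909, 482397)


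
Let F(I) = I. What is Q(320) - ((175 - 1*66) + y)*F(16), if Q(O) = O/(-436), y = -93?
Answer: -27984/109 ≈ -256.73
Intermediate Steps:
Q(O) = -O/436 (Q(O) = O*(-1/436) = -O/436)
Q(320) - ((175 - 1*66) + y)*F(16) = -1/436*320 - ((175 - 1*66) - 93)*16 = -80/109 - ((175 - 66) - 93)*16 = -80/109 - (109 - 93)*16 = -80/109 - 16*16 = -80/109 - 1*256 = -80/109 - 256 = -27984/109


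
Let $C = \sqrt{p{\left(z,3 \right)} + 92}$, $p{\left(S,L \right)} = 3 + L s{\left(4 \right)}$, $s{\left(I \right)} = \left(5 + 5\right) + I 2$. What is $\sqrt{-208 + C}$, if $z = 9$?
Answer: $\sqrt{-208 + \sqrt{149}} \approx 13.993 i$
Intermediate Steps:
$s{\left(I \right)} = 10 + 2 I$
$p{\left(S,L \right)} = 3 + 18 L$ ($p{\left(S,L \right)} = 3 + L \left(10 + 2 \cdot 4\right) = 3 + L \left(10 + 8\right) = 3 + L 18 = 3 + 18 L$)
$C = \sqrt{149}$ ($C = \sqrt{\left(3 + 18 \cdot 3\right) + 92} = \sqrt{\left(3 + 54\right) + 92} = \sqrt{57 + 92} = \sqrt{149} \approx 12.207$)
$\sqrt{-208 + C} = \sqrt{-208 + \sqrt{149}}$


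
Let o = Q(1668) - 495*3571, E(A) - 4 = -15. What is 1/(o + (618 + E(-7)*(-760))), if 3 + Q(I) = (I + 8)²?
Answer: 1/1050306 ≈ 9.5210e-7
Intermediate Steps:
E(A) = -11 (E(A) = 4 - 15 = -11)
Q(I) = -3 + (8 + I)² (Q(I) = -3 + (I + 8)² = -3 + (8 + I)²)
o = 1041328 (o = (-3 + (8 + 1668)²) - 495*3571 = (-3 + 1676²) - 1767645 = (-3 + 2808976) - 1767645 = 2808973 - 1767645 = 1041328)
1/(o + (618 + E(-7)*(-760))) = 1/(1041328 + (618 - 11*(-760))) = 1/(1041328 + (618 + 8360)) = 1/(1041328 + 8978) = 1/1050306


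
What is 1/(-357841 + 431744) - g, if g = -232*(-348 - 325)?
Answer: -11538918807/73903 ≈ -1.5614e+5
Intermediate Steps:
g = 156136 (g = -232*(-673) = 156136)
1/(-357841 + 431744) - g = 1/(-357841 + 431744) - 1*156136 = 1/73903 - 156136 = -11538918807/73903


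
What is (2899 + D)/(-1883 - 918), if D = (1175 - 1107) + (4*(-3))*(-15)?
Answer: -3147/2801 ≈ -1.1235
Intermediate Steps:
D = 248 (D = 68 - 12*(-15) = 68 + 180 = 248)
(2899 + D)/(-1883 - 918) = (2899 + 248)/(-1883 - 918) = 3147/(-2801) = 3147*(-1/2801) = -3147/2801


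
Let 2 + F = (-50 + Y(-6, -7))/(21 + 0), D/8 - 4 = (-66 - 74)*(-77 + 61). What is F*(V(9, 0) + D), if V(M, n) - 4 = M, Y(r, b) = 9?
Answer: -1491095/21 ≈ -71005.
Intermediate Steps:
V(M, n) = 4 + M
D = 17952 (D = 32 + 8*((-66 - 74)*(-77 + 61)) = 32 + 8*(-140*(-16)) = 32 + 8*2240 = 32 + 17920 = 17952)
F = -83/21 (F = -2 + (-50 + 9)/(21 + 0) = -2 - 41/21 = -83/21 ≈ -3.9524)
F*(V(9, 0) + D) = -83*((4 + 9) + 17952)/21 = -83*(13 + 17952)/21 = -83/21*17965 = -1491095/21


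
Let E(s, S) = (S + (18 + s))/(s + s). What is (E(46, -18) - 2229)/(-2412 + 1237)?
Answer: 4457/2350 ≈ 1.8966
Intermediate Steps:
E(s, S) = (18 + S + s)/(2*s) (E(s, S) = (18 + S + s)/((2*s)) = (18 + S + s)*(1/(2*s)) = (18 + S + s)/(2*s))
(E(46, -18) - 2229)/(-2412 + 1237) = ((1/2)*(18 - 18 + 46)/46 - 2229)/(-2412 + 1237) = ((1/2)*(1/46)*46 - 2229)/(-1175) = (1/2 - 2229)*(-1/1175) = -4457/2*(-1/1175) = 4457/2350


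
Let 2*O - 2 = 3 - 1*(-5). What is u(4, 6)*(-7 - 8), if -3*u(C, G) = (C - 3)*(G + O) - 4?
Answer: 35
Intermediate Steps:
O = 5 (O = 1 + (3 - 1*(-5))/2 = 1 + (3 + 5)/2 = 1 + (½)*8 = 1 + 4 = 5)
u(C, G) = 4/3 - (-3 + C)*(5 + G)/3 (u(C, G) = -((C - 3)*(G + 5) - 4)/3 = -((-3 + C)*(5 + G) - 4)/3 = -(-4 + (-3 + C)*(5 + G))/3 = 4/3 - (-3 + C)*(5 + G)/3)
u(4, 6)*(-7 - 8) = (19/3 + 6 - 5/3*4 - ⅓*4*6)*(-7 - 8) = (19/3 + 6 - 20/3 - 8)*(-15) = -7/3*(-15) = 35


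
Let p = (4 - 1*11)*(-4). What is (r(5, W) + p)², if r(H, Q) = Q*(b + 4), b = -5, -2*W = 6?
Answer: 961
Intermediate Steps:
W = -3 (W = -½*6 = -3)
p = 28 (p = (4 - 11)*(-4) = -7*(-4) = 28)
r(H, Q) = -Q (r(H, Q) = Q*(-5 + 4) = Q*(-1) = -Q)
(r(5, W) + p)² = (-1*(-3) + 28)² = (3 + 28)² = 31² = 961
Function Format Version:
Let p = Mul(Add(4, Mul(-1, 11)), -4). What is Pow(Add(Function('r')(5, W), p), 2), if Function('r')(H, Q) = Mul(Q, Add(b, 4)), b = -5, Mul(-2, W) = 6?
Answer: 961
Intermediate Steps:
W = -3 (W = Mul(Rational(-1, 2), 6) = -3)
p = 28 (p = Mul(Add(4, -11), -4) = Mul(-7, -4) = 28)
Function('r')(H, Q) = Mul(-1, Q) (Function('r')(H, Q) = Mul(Q, Add(-5, 4)) = Mul(Q, -1) = Mul(-1, Q))
Pow(Add(Function('r')(5, W), p), 2) = Pow(Add(Mul(-1, -3), 28), 2) = Pow(Add(3, 28), 2) = Pow(31, 2) = 961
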